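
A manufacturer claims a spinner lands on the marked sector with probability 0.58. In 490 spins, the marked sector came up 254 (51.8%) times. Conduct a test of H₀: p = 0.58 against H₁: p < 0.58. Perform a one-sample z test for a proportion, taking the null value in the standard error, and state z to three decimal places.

p̂ = 254/490 ≈ 0.51837.
Standard error under H₀: √(0.58×0.42/490) = 0.02230.
z = (0.51837 − 0.58)/0.02230 = -0.06163/0.02230 = -2.764.
p-value = P(Z < -2.764) ≈ 0.0029.

z = -2.764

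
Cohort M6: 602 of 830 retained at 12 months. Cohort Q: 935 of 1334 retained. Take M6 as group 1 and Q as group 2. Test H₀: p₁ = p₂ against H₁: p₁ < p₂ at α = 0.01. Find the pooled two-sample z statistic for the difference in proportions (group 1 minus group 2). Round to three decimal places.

p̂₁ = 602/830 = 0.725301, p̂₂ = 935/1334 = 0.700900.
Pooled p̂ = (602+935)/(830+1334) = 1537/2164 = 0.710259.
SE = √(p̂(1−p̂)(1/n₁+1/n₂)) = √(0.710259·0.289741·0.00195444) = √(0.000402208) = 0.020055.
z = (0.725301 − 0.700900)/0.020055 = 0.024401/0.020055 = 1.217.
p-value = P(Z < 1.217) ≈ 0.8881. With α = 0.01, fail to reject H₀.

z = 1.217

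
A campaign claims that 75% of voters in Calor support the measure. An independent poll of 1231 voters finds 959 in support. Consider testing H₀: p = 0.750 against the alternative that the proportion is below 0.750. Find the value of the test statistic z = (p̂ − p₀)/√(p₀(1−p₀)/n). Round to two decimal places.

p̂ = 959/1231 ≈ 0.77904.
Under H₀, SE = √(0.75·0.25/1231) = √(0.000152315) = 0.01234.
z = (0.77904 − 0.75)/0.01234 = 0.02904/0.01234 = 2.35.
p-value = P(Z < 2.353) ≈ 0.9907.

z = 2.35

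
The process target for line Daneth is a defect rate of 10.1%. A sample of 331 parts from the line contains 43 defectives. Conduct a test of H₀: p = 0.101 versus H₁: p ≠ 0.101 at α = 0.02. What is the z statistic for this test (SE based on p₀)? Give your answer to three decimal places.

z = 1.745

p̂ = 43/331 ≈ 0.129909.
Standard error under H₀: √(0.101×0.899/331) = 0.016563.
z = (0.129909 − 0.101)/0.016563 = 0.028909/0.016563 = 1.745.
Two-sided p-value ≈ 2·Φ(−1.745) = 0.0809, so at α = 0.02 we fail to reject H₀.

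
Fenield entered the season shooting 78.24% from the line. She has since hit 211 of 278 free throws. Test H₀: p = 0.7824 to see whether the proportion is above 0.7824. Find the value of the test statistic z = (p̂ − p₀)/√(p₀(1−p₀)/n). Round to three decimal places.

p̂ = 211/278 = 0.75899.
Standard error under H₀: √(0.7824×0.2176/278) = 0.02475.
z = (0.75899 − 0.7824)/0.02475 = -0.02341/0.02475 = -0.946.
p-value = P(Z > -0.946) ≈ 0.8279.

z = -0.946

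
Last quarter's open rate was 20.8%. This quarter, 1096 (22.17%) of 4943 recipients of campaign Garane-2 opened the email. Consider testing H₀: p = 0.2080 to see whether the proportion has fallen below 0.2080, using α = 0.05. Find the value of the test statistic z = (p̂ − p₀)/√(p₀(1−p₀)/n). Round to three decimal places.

z = 2.378

p̂ = 1096/4943 = 0.221728.
SE = √(p₀(1−p₀)/n) = √(0.16474/4943) = 0.005773.
z = (0.221728 − 0.208)/0.005773 = 0.013728/0.005773 = 2.378.
p-value = P(Z < 2.378) ≈ 0.9913, so at α = 0.05 we fail to reject H₀.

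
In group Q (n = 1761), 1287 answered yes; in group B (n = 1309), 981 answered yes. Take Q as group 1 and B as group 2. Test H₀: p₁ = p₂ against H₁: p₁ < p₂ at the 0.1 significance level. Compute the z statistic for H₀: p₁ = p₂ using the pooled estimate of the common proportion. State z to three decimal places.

p̂₁ = 1287/1761 ≈ 0.73083, p̂₂ = 981/1309 ≈ 0.74943.
Pooled p̂ = (1287+981)/(1761+1309) = 2268/3070 = 0.73876.
SE = √(0.192993 × 0.0013318) = 0.01603.
z = (0.73083 − 0.74943)/0.01603 = -0.01860/0.01603 = -1.160.
p-value = P(Z < -1.160) ≈ 0.1231, so at α = 0.1 we fail to reject H₀.

z = -1.160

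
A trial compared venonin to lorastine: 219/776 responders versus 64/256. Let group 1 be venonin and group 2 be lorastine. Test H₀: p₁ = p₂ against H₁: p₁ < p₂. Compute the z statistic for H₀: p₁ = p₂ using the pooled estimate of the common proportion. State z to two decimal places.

p̂₁ = 219/776 = 0.2822, p̂₂ = 64/256 = 0.2500.
Pooled p̂ = (219+64)/(776+256) = 283/1032 = 0.2742.
SE = √(0.199026 × 0.00519491) = 0.0322.
z = (0.2822 − 0.2500)/0.0322 = 0.0322/0.0322 = 1.00.
p-value = P(Z < 1.002) ≈ 0.8418.

z = 1.00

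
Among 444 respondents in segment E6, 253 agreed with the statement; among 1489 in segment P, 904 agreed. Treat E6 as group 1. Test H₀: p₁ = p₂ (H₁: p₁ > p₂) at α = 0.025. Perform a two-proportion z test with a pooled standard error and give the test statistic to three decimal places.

z = -1.407

p̂₁ = 253/444 = 0.56982, p̂₂ = 904/1489 = 0.60712.
Pooled p̂ = (253+904)/(444+1489) = 1157/1933 = 0.59855.
SE = √(p̂(1−p̂)(1/n₁+1/n₂)) = √(0.59855·0.40145·0.00292384) = √(0.000702563) = 0.02651.
z = (0.56982 − 0.60712)/0.02651 = -0.03730/0.02651 = -1.407.
p-value = P(Z > -1.407) ≈ 0.9203; since p > α = 0.025, fail to reject H₀.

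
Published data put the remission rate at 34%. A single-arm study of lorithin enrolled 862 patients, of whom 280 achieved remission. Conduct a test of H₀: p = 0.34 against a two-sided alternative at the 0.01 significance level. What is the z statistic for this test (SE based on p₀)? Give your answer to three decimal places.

z = -0.940

p̂ = 280/862 ≈ 0.32483.
SE = √(p₀(1−p₀)/n) = √(0.2244/862) = 0.01613.
z = (0.32483 − 0.34)/0.01613 = -0.01517/0.01613 = -0.940.
Two-sided p-value ≈ 2·Φ(−0.940) = 0.3470; since p > α = 0.01, fail to reject H₀.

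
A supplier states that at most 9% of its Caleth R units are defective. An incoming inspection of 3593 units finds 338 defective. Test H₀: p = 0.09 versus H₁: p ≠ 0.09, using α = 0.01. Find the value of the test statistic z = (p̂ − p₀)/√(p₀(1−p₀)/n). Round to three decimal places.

z = 0.853

p̂ = 338/3593 = 0.09407.
SE = √(p₀(1−p₀)/n) = √(0.0819/3593) = 0.00477.
z = (0.09407 − 0.09)/0.00477 = 0.00407/0.00477 = 0.853.
p-value = 2·P(Z > 0.853) ≈ 0.3937, so at α = 0.01 we fail to reject H₀.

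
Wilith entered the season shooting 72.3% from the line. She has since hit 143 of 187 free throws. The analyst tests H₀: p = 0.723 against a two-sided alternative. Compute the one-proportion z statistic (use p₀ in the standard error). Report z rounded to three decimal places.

z = 1.274

p̂ = 143/187 = 0.76471.
SE = √(p₀(1−p₀)/n) = √(0.20027/187) = 0.03273.
z = (0.76471 − 0.723)/0.03273 = 0.04171/0.03273 = 1.274.
p-value = 2·P(Z > 1.274) ≈ 0.2025.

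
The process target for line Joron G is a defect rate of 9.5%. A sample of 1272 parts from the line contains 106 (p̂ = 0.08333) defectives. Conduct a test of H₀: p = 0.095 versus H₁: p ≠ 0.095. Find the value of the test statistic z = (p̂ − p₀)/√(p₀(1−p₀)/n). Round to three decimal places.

z = -1.419

p̂ = 106/1272 ≈ 0.083333.
Under H₀, SE = √(0.095·0.905/1272) = √(6.75904e-05) = 0.008221.
z = (0.083333 − 0.095)/0.008221 = -0.011667/0.008221 = -1.419.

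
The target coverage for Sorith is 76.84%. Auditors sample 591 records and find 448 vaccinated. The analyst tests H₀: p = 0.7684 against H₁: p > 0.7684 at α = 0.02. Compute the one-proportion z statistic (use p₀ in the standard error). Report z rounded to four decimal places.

p̂ = 448/591 = 0.758037.
SE = √(p₀(1−p₀)/n) = √(0.17796/591) = 0.017353.
z = (0.758037 − 0.7684)/0.017353 = -0.010363/0.017353 = -0.5972.
p-value = P(Z > -0.597) ≈ 0.7248, so at α = 0.02 we fail to reject H₀.

z = -0.5972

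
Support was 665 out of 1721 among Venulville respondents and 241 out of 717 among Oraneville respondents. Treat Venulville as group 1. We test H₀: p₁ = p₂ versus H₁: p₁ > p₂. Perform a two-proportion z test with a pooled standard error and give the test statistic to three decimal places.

p̂₁ = 665/1721 ≈ 0.38640, p̂₂ = 241/717 ≈ 0.33612.
Pooled p̂ = (665+241)/(1721+717) = 906/2438 = 0.37162.
SE = √(p̂(1−p̂)(1/n₁+1/n₂)) = √(0.37162·0.62838·0.00197576) = √(0.000461374) = 0.02148.
z = (0.38640 − 0.33612)/0.02148 = 0.05028/0.02148 = 2.341.

z = 2.341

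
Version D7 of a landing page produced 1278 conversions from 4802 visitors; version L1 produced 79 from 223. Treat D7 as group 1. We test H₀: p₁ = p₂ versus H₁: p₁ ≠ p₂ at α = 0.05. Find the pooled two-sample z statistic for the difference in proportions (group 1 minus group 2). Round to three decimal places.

z = -2.897

p̂₁ = 1278/4802 ≈ 0.266139, p̂₂ = 79/223 ≈ 0.354260.
Pooled p̂ = (1278+79)/(4802+223) = 1357/5025 = 0.270050.
SE = √(0.197123 × 0.00469255) = 0.030414.
z = (0.266139 − 0.354260)/0.030414 = -0.088121/0.030414 = -2.897.
p-value = 2·P(Z > 2.897) ≈ 0.0038; since p < α = 0.05, reject H₀.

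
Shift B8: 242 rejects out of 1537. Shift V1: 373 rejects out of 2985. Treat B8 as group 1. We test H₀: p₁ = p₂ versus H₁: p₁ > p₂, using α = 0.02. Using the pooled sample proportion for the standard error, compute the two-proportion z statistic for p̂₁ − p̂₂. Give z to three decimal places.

p̂₁ = 242/1537 = 0.157450, p̂₂ = 373/2985 = 0.124958.
Pooled p̂ = (242+373)/(1537+2985) = 615/4522 = 0.136002.
SE = √(0.117505 × 0.000985626) = 0.010762.
z = (0.157450 − 0.124958)/0.010762 = 0.032492/0.010762 = 3.019.
p-value = P(Z > 3.019) ≈ 0.0013; since p < α = 0.02, reject H₀.

z = 3.019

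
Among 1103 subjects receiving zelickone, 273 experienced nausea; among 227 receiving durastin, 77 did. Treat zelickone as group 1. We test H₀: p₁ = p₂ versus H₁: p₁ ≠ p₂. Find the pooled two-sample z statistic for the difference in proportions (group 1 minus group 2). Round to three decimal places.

p̂₁ = 273/1103 ≈ 0.247507, p̂₂ = 77/227 ≈ 0.339207.
Pooled p̂ = (273+77)/(1103+227) = 350/1330 = 0.263158.
SE = √(0.193906 × 0.0053119) = 0.032094.
z = (0.247507 − 0.339207)/0.032094 = -0.091700/0.032094 = -2.857.

z = -2.857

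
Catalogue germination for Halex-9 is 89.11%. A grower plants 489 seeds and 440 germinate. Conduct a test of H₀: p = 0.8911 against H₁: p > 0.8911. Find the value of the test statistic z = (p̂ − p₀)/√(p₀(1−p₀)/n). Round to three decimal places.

z = 0.617

p̂ = 440/489 ≈ 0.89980.
Under H₀, SE = √(0.8911·0.1089/489) = √(0.000198447) = 0.01409.
z = (0.89980 − 0.8911)/0.01409 = 0.00870/0.01409 = 0.617.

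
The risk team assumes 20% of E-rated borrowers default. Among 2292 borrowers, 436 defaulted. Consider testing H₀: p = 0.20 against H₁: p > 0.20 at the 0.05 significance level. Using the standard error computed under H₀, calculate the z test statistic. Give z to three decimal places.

z = -1.170

p̂ = 436/2292 ≈ 0.190227.
Standard error under H₀: √(0.2×0.8/2292) = 0.008355.
z = (0.190227 − 0.2)/0.008355 = -0.009773/0.008355 = -1.170.
p-value = P(Z > -1.170) ≈ 0.8789. With α = 0.05, fail to reject H₀.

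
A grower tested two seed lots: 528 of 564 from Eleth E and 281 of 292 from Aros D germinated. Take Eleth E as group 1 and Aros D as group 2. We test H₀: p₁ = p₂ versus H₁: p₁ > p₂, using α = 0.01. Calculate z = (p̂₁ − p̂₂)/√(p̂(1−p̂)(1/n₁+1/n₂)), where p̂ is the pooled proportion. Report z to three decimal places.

p̂₁ = 528/564 = 0.93617, p̂₂ = 281/292 = 0.96233.
Pooled p̂ = (528+281)/(564+292) = 809/856 = 0.94509.
SE = √(p̂(1−p̂)(1/n₁+1/n₂)) = √(0.94509·0.05491·0.00519771) = √(0.000269718) = 0.01642.
z = (0.93617 − 0.96233)/0.01642 = -0.02616/0.01642 = -1.593.
p-value = P(Z > -1.593) ≈ 0.9444. With α = 0.01, fail to reject H₀.

z = -1.593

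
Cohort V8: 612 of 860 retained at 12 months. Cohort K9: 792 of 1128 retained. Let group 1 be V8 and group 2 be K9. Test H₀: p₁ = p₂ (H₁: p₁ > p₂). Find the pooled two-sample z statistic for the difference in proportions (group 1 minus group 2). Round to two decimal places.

p̂₁ = 612/860 = 0.7116, p̂₂ = 792/1128 = 0.7021.
Pooled p̂ = (612+792)/(860+1128) = 1404/1988 = 0.7062.
SE = √(0.207466 × 0.00204932) = 0.0206.
z = (0.7116 − 0.7021)/0.0206 = 0.0095/0.0206 = 0.46.
p-value = P(Z > 0.461) ≈ 0.3225.

z = 0.46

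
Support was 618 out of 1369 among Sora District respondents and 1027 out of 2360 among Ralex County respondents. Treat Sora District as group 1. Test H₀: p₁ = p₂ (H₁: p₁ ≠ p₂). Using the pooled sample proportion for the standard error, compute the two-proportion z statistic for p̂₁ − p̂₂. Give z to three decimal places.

p̂₁ = 618/1369 ≈ 0.451424, p̂₂ = 1027/2360 ≈ 0.435169.
Pooled p̂ = (618+1027)/(1369+2360) = 1645/3729 = 0.441137.
SE = √(0.246535 × 0.00115419) = 0.016869.
z = (0.451424 − 0.435169)/0.016869 = 0.016255/0.016869 = 0.964.

z = 0.964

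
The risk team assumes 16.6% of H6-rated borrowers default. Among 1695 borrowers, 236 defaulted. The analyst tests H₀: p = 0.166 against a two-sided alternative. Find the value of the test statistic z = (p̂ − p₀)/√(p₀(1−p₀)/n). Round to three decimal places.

z = -2.962

p̂ = 236/1695 ≈ 0.139233.
SE = √(p₀(1−p₀)/n) = √(0.13844/1695) = 0.009038.
z = (0.139233 − 0.166)/0.009038 = -0.026767/0.009038 = -2.962.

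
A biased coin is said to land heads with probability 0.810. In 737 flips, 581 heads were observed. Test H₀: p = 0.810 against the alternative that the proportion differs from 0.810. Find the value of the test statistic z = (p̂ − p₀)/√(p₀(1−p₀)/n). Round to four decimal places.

z = -1.4995

p̂ = 581/737 = 0.788331.
SE = √(p₀(1−p₀)/n) = √(0.1539/737) = 0.014451.
z = (0.788331 − 0.81)/0.014451 = -0.021669/0.014451 = -1.4995.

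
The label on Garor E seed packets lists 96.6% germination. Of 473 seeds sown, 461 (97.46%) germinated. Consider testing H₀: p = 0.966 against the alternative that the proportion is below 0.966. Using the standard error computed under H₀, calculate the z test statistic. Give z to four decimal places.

p̂ = 461/473 ≈ 0.9746300.
SE = √(p₀(1−p₀)/n) = √(0.032844/473) = 0.0083329.
z = (0.9746300 − 0.966)/0.0083329 = 0.0086300/0.0083329 = 1.0357.

z = 1.0357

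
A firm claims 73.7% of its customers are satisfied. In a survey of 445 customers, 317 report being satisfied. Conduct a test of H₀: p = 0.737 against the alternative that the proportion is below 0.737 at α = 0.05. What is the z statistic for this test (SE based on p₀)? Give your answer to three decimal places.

p̂ = 317/445 ≈ 0.71236.
SE = √(p₀(1−p₀)/n) = √(0.19383/445) = 0.02087.
z = (0.71236 − 0.737)/0.02087 = -0.02464/0.02087 = -1.181.
p-value = P(Z < -1.181) ≈ 0.1189. With α = 0.05, fail to reject H₀.

z = -1.181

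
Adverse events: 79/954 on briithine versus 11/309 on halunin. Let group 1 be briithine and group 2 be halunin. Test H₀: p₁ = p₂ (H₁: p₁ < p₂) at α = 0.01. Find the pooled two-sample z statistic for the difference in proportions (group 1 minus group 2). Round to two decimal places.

z = 2.80

p̂₁ = 79/954 ≈ 0.08281, p̂₂ = 11/309 ≈ 0.03560.
Pooled p̂ = (79+11)/(954+309) = 90/1263 = 0.07126.
SE = √(p̂(1−p̂)(1/n₁+1/n₂)) = √(0.07126·0.92874·0.00428446) = √(0.00028355) = 0.01684.
z = (0.08281 − 0.03560)/0.01684 = 0.04721/0.01684 = 2.80.
p-value = P(Z < 2.804) ≈ 0.9975; since p > α = 0.01, fail to reject H₀.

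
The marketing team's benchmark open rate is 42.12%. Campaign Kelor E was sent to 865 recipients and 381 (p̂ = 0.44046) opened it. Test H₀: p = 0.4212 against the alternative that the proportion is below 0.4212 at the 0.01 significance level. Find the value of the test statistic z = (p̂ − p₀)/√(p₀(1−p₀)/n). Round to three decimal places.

z = 1.147

p̂ = 381/865 = 0.44046.
SE = √(p₀(1−p₀)/n) = √(0.24379/865) = 0.01679.
z = (0.44046 − 0.4212)/0.01679 = 0.01926/0.01679 = 1.147.
p-value = P(Z < 1.147) ≈ 0.8744, so at α = 0.01 we fail to reject H₀.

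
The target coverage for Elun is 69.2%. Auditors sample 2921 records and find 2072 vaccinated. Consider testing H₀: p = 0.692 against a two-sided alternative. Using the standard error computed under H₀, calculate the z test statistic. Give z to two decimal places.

p̂ = 2072/2921 = 0.70935.
Under H₀, SE = √(0.692·0.308/2921) = √(7.29668e-05) = 0.00854.
z = (0.70935 − 0.692)/0.00854 = 0.01735/0.00854 = 2.03.
Two-sided p-value ≈ 2·Φ(−2.031) = 0.0423.

z = 2.03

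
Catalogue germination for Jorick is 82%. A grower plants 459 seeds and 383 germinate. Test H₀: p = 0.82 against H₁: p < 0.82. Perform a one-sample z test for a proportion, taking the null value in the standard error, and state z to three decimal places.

p̂ = 383/459 = 0.83442.
Under H₀, SE = √(0.82·0.18/459) = √(0.000321569) = 0.01793.
z = (0.83442 − 0.82)/0.01793 = 0.01442/0.01793 = 0.804.

z = 0.804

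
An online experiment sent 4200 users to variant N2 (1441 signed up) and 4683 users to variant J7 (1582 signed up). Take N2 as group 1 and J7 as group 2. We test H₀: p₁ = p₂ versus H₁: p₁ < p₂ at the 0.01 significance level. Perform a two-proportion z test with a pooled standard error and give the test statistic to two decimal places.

z = 0.52

p̂₁ = 1441/4200 ≈ 0.3431, p̂₂ = 1582/4683 ≈ 0.3378.
Pooled p̂ = (1441+1582)/(4200+4683) = 3023/8883 = 0.3403.
SE = √(0.2245 × 0.000451634) = 0.0101.
z = (0.3431 − 0.3378)/0.0101 = 0.0053/0.0101 = 0.52.
p-value = P(Z < 0.524) ≈ 0.6999; since p > α = 0.01, fail to reject H₀.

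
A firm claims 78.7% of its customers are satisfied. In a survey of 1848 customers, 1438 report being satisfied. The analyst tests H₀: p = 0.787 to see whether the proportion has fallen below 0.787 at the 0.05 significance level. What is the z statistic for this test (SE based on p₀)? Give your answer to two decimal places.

p̂ = 1438/1848 = 0.77814.
Under H₀, SE = √(0.787·0.213/1848) = √(9.07094e-05) = 0.00952.
z = (0.77814 − 0.787)/0.00952 = -0.00886/0.00952 = -0.93.
p-value = P(Z < -0.930) ≈ 0.1761, so at α = 0.05 we fail to reject H₀.

z = -0.93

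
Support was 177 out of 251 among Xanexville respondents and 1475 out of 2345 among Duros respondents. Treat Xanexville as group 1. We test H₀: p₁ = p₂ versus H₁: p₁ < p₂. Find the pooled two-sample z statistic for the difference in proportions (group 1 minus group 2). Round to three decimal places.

p̂₁ = 177/251 ≈ 0.705179, p̂₂ = 1475/2345 ≈ 0.628998.
Pooled p̂ = (177+1475)/(251+2345) = 1652/2596 = 0.636364.
SE = √(p̂(1−p̂)(1/n₁+1/n₂)) = √(0.636364·0.363636·0.0044105) = √(0.00102061) = 0.031947.
z = (0.705179 − 0.628998)/0.031947 = 0.076181/0.031947 = 2.385.

z = 2.385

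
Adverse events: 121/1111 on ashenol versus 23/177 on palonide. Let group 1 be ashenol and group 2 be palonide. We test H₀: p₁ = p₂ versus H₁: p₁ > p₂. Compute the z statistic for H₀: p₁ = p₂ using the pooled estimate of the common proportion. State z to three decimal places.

p̂₁ = 121/1111 = 0.10891, p̂₂ = 23/177 = 0.12994.
Pooled p̂ = (121+23)/(1111+177) = 144/1288 = 0.11180.
SE = √(p̂(1−p̂)(1/n₁+1/n₂)) = √(0.11180·0.88820·0.00654981) = √(0.000650407) = 0.02550.
z = (0.10891 − 0.12994)/0.02550 = -0.02103/0.02550 = -0.825.
p-value = P(Z > -0.825) ≈ 0.7952.

z = -0.825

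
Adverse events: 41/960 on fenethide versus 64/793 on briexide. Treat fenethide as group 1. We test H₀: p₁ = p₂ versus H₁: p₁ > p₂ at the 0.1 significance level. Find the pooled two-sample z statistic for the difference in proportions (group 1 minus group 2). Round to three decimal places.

p̂₁ = 41/960 = 0.042708, p̂₂ = 64/793 = 0.080706.
Pooled p̂ = (41+64)/(960+793) = 105/1753 = 0.059897.
SE = √(0.0563096 × 0.0023027) = 0.011387.
z = (0.042708 − 0.080706)/0.011387 = -0.037998/0.011387 = -3.337.
p-value = P(Z > -3.337) ≈ 0.9996, so at α = 0.1 we fail to reject H₀.

z = -3.337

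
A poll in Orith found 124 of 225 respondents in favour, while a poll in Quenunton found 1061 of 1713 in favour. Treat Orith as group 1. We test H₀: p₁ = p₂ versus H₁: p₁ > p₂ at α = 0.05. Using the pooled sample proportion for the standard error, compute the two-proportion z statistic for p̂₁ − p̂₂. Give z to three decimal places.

z = -1.975

p̂₁ = 124/225 ≈ 0.55111, p̂₂ = 1061/1713 ≈ 0.61938.
Pooled p̂ = (124+1061)/(225+1713) = 1185/1938 = 0.61146.
SE = √(0.237578 × 0.00502822) = 0.03456.
z = (0.55111 − 0.61938)/0.03456 = -0.06827/0.03456 = -1.975.
p-value = P(Z > -1.975) ≈ 0.9759. With α = 0.05, fail to reject H₀.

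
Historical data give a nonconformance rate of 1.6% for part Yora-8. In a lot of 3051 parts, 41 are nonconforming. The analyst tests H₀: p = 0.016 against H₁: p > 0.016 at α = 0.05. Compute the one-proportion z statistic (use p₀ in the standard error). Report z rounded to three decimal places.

z = -1.128

p̂ = 41/3051 ≈ 0.01344.
Under H₀, SE = √(0.016·0.984/3051) = √(5.16028e-06) = 0.00227.
z = (0.01344 − 0.016)/0.00227 = -0.00256/0.00227 = -1.128.
p-value = P(Z > -1.128) ≈ 0.8703; since p > α = 0.05, fail to reject H₀.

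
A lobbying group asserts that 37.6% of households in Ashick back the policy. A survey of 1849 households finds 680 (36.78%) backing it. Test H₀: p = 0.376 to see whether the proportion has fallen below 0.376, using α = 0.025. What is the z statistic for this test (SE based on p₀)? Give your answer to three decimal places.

p̂ = 680/1849 ≈ 0.36777.
SE = √(p₀(1−p₀)/n) = √(0.23462/1849) = 0.01126.
z = (0.36777 − 0.376)/0.01126 = -0.00823/0.01126 = -0.731.
p-value = P(Z < -0.731) ≈ 0.2324; since p > α = 0.025, fail to reject H₀.

z = -0.731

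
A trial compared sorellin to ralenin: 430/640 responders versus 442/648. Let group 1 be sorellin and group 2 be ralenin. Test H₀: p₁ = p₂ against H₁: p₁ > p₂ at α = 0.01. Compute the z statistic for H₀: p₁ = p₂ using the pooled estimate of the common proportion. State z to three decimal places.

z = -0.392

p̂₁ = 430/640 ≈ 0.67188, p̂₂ = 442/648 ≈ 0.68210.
Pooled p̂ = (430+442)/(640+648) = 872/1288 = 0.67702.
SE = √(p̂(1−p̂)(1/n₁+1/n₂)) = √(0.67702·0.32298·0.00310571) = √(0.000679108) = 0.02606.
z = (0.67188 − 0.68210)/0.02606 = -0.01022/0.02606 = -0.392.
p-value = P(Z > -0.392) ≈ 0.6526, so at α = 0.01 we fail to reject H₀.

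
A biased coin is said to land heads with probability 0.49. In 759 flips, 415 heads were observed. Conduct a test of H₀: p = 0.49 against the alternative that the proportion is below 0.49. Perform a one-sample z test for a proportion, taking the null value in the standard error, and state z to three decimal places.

z = 3.129

p̂ = 415/759 = 0.546772.
SE = √(p₀(1−p₀)/n) = √(0.2499/759) = 0.018145.
z = (0.546772 − 0.49)/0.018145 = 0.056772/0.018145 = 3.129.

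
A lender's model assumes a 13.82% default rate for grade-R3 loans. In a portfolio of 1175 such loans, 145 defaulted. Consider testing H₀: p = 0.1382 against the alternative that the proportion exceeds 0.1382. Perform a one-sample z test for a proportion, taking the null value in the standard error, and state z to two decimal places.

z = -1.47

p̂ = 145/1175 = 0.1234.
Standard error under H₀: √(0.1382×0.8618/1175) = 0.0101.
z = (0.1234 − 0.1382)/0.0101 = -0.0148/0.0101 = -1.47.
p-value = P(Z > -1.470) ≈ 0.9292.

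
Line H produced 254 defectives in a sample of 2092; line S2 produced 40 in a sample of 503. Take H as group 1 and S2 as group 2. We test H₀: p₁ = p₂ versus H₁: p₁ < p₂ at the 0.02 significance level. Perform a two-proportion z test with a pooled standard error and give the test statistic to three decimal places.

p̂₁ = 254/2092 = 0.1214149, p̂₂ = 40/503 = 0.0795229.
Pooled p̂ = (254+40)/(2092+503) = 294/2595 = 0.1132948.
SE = √(0.100459 × 0.00246608) = 0.0157398.
z = (0.1214149 − 0.0795229)/0.0157398 = 0.0418920/0.0157398 = 2.662.
p-value = P(Z < 2.662) ≈ 0.9961. With α = 0.02, fail to reject H₀.

z = 2.662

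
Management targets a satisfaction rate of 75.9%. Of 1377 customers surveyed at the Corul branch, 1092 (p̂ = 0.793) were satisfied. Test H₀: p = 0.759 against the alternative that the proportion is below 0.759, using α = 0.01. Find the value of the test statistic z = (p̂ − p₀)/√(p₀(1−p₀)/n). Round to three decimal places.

z = 2.952

p̂ = 1092/1377 = 0.793028.
Standard error under H₀: √(0.759×0.241/1377) = 0.011526.
z = (0.793028 − 0.759)/0.011526 = 0.034028/0.011526 = 2.952.
p-value = P(Z < 2.952) ≈ 0.9984, so at α = 0.01 we fail to reject H₀.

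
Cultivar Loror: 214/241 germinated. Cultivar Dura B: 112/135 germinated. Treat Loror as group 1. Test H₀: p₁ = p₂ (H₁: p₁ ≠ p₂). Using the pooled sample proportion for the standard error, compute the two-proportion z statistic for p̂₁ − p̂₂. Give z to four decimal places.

p̂₁ = 214/241 = 0.8879668, p̂₂ = 112/135 = 0.8296296.
Pooled p̂ = (214+112)/(241+135) = 326/376 = 0.8670213.
SE = √(0.115295 × 0.0115568) = 0.0365027.
z = (0.8879668 − 0.8296296)/0.0365027 = 0.0583372/0.0365027 = 1.5982.
Two-sided p-value ≈ 2·Φ(−1.598) = 0.1100.

z = 1.5982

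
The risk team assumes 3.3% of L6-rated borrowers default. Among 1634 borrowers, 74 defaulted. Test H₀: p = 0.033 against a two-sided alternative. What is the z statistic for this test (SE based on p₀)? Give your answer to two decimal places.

p̂ = 74/1634 = 0.04529.
Standard error under H₀: √(0.033×0.967/1634) = 0.00442.
z = (0.04529 − 0.033)/0.00442 = 0.01229/0.00442 = 2.78.
Two-sided p-value ≈ 2·Φ(−2.781) = 0.0054.

z = 2.78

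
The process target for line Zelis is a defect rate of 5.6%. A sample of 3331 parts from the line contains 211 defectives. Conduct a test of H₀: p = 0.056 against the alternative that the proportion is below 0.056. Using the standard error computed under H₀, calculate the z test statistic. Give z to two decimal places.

p̂ = 211/3331 ≈ 0.06334.
Under H₀, SE = √(0.056·0.944/3331) = √(1.58703e-05) = 0.00398.
z = (0.06334 − 0.056)/0.00398 = 0.00734/0.00398 = 1.84.
p-value = P(Z < 1.844) ≈ 0.9674.

z = 1.84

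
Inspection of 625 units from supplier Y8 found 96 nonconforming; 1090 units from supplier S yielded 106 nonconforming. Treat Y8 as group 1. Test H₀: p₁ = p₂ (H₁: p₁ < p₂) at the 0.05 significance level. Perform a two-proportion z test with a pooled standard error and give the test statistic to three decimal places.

p̂₁ = 96/625 = 0.153600, p̂₂ = 106/1090 = 0.097248.
Pooled p̂ = (96+106)/(625+1090) = 202/1715 = 0.117784.
SE = √(0.103911 × 0.00251743) = 0.016174.
z = (0.153600 − 0.097248)/0.016174 = 0.056352/0.016174 = 3.484.
p-value = P(Z < 3.484) ≈ 0.9998. With α = 0.05, fail to reject H₀.

z = 3.484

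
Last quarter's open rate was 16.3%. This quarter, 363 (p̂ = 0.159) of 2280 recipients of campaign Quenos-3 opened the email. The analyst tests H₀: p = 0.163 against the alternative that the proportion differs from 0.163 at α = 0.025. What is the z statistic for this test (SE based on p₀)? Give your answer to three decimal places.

z = -0.490

p̂ = 363/2280 = 0.15921.
Standard error under H₀: √(0.163×0.837/2280) = 0.00774.
z = (0.15921 − 0.163)/0.00774 = -0.00379/0.00774 = -0.490.
p-value = 2·P(Z > 0.490) ≈ 0.6242. With α = 0.025, fail to reject H₀.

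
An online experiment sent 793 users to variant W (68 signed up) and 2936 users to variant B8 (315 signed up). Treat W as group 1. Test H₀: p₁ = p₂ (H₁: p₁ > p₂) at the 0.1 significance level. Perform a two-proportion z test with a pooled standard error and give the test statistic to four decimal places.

p̂₁ = 68/793 = 0.0857503, p̂₂ = 315/2936 = 0.1072888.
Pooled p̂ = (68+315)/(793+2936) = 383/3729 = 0.1027085.
SE = √(p̂(1−p̂)(1/n₁+1/n₂)) = √(0.1027085·0.8972915·0.00160163) = √(0.000147606) = 0.0121493.
z = (0.0857503 − 0.1072888)/0.0121493 = -0.0215385/0.0121493 = -1.7728.
p-value = P(Z > -1.773) ≈ 0.9619, so at α = 0.1 we fail to reject H₀.

z = -1.7728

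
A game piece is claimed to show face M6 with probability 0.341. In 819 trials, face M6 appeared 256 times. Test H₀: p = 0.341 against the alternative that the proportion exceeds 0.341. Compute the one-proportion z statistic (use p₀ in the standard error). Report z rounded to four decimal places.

z = -1.7159

p̂ = 256/819 = 0.3125763.
Under H₀, SE = √(0.341·0.659/819) = √(0.000274382) = 0.0165645.
z = (0.3125763 − 0.341)/0.0165645 = -0.0284237/0.0165645 = -1.7159.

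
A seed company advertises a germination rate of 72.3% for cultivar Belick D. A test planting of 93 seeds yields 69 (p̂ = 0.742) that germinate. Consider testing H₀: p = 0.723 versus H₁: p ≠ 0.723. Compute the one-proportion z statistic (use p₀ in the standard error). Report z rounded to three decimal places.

p̂ = 69/93 = 0.74194.
SE = √(p₀(1−p₀)/n) = √(0.20027/93) = 0.04641.
z = (0.74194 − 0.723)/0.04641 = 0.01894/0.04641 = 0.408.
p-value = 2·P(Z > 0.408) ≈ 0.6832.

z = 0.408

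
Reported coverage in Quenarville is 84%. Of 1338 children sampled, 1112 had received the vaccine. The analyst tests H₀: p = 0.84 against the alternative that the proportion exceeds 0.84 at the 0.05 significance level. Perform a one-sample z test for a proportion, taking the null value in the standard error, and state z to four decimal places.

z = -0.8889

p̂ = 1112/1338 ≈ 0.831091.
SE = √(p₀(1−p₀)/n) = √(0.1344/1338) = 0.010022.
z = (0.831091 − 0.84)/0.010022 = -0.008909/0.010022 = -0.8889.
p-value = P(Z > -0.889) ≈ 0.8130, so at α = 0.05 we fail to reject H₀.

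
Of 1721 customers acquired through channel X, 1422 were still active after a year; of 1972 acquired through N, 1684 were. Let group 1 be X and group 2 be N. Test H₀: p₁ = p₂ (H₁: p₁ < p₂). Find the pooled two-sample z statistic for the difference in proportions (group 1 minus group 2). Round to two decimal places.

z = -2.30

p̂₁ = 1422/1721 = 0.82626, p̂₂ = 1684/1972 = 0.85396.
Pooled p̂ = (1422+1684)/(1721+1972) = 3106/3693 = 0.84105.
SE = √(p̂(1−p̂)(1/n₁+1/n₂)) = √(0.84105·0.15895·0.00108816) = √(0.00014547) = 0.01206.
z = (0.82626 − 0.85396)/0.01206 = -0.02770/0.01206 = -2.30.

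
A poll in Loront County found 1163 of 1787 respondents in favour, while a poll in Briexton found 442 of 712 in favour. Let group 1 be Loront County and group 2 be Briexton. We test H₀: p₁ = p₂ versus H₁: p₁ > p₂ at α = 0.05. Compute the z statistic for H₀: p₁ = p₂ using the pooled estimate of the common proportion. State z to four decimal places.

z = 1.4134

p̂₁ = 1163/1787 ≈ 0.650811, p̂₂ = 442/712 ≈ 0.620787.
Pooled p̂ = (1163+442)/(1787+712) = 1605/2499 = 0.642257.
SE = √(0.229763 × 0.00196409) = 0.021243.
z = (0.650811 − 0.620787)/0.021243 = 0.030024/0.021243 = 1.4134.
p-value = P(Z > 1.413) ≈ 0.0788. With α = 0.05, fail to reject H₀.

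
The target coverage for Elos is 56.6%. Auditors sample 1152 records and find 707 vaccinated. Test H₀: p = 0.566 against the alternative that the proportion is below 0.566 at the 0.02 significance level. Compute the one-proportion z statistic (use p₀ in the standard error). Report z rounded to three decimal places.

p̂ = 707/1152 = 0.61372.
Under H₀, SE = √(0.566·0.434/1152) = √(0.000213233) = 0.01460.
z = (0.61372 − 0.566)/0.01460 = 0.04772/0.01460 = 3.268.
p-value = P(Z < 3.268) ≈ 0.9995. With α = 0.02, fail to reject H₀.

z = 3.268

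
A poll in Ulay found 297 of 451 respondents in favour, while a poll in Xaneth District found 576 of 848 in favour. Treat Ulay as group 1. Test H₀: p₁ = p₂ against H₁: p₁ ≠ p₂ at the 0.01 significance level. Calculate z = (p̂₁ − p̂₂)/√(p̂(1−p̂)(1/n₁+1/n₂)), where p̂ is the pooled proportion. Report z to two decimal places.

p̂₁ = 297/451 = 0.6585, p̂₂ = 576/848 = 0.6792.
Pooled p̂ = (297+576)/(451+848) = 873/1299 = 0.6721.
SE = √(p̂(1−p̂)(1/n₁+1/n₂)) = √(0.6721·0.3279·0.00339654) = √(0.000748587) = 0.0274.
z = (0.6585 − 0.6792)/0.0274 = -0.0207/0.0274 = -0.76.
p-value = 2·P(Z > 0.757) ≈ 0.4491; since p > α = 0.01, fail to reject H₀.

z = -0.76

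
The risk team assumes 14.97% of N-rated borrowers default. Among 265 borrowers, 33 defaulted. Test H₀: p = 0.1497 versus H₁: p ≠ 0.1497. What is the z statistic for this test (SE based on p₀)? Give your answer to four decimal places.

p̂ = 33/265 = 0.124528.
Under H₀, SE = √(0.1497·0.8503/265) = √(0.000480339) = 0.021917.
z = (0.124528 − 0.1497)/0.021917 = -0.025172/0.021917 = -1.1485.
Two-sided p-value ≈ 2·Φ(−1.149) = 0.2508.

z = -1.1485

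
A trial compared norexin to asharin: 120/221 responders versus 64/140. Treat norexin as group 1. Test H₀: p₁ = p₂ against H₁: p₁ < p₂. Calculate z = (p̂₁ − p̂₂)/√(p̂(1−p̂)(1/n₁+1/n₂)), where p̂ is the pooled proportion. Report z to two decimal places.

p̂₁ = 120/221 ≈ 0.5430, p̂₂ = 64/140 ≈ 0.4571.
Pooled p̂ = (120+64)/(221+140) = 184/361 = 0.5097.
SE = √(0.249906 × 0.0116677) = 0.0540.
z = (0.5430 − 0.4571)/0.0540 = 0.0859/0.0540 = 1.59.
p-value = P(Z < 1.590) ≈ 0.9441.

z = 1.59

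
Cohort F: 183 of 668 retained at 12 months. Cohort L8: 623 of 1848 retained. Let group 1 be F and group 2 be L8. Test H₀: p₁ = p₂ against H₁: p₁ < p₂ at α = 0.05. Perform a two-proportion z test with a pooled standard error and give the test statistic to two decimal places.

z = -3.00

p̂₁ = 183/668 = 0.27395, p̂₂ = 623/1848 = 0.33712.
Pooled p̂ = (183+623)/(668+1848) = 806/2516 = 0.32035.
SE = √(0.217726 × 0.00203813) = 0.02107.
z = (0.27395 − 0.33712)/0.02107 = -0.06317/0.02107 = -3.00.
p-value = P(Z < -2.999) ≈ 0.0014; since p < α = 0.05, reject H₀.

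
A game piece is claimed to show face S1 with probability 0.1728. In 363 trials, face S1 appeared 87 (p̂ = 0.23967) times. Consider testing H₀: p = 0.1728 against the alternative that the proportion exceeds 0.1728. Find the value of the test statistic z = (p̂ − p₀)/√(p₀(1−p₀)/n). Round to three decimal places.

z = 3.370

p̂ = 87/363 ≈ 0.23967.
Under H₀, SE = √(0.1728·0.8272/363) = √(0.000393775) = 0.01984.
z = (0.23967 − 0.1728)/0.01984 = 0.06687/0.01984 = 3.370.
p-value = P(Z > 3.370) ≈ 0.0004.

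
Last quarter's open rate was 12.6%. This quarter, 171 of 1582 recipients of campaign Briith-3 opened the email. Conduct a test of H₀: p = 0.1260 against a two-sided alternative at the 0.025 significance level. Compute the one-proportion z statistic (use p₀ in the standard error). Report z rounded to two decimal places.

z = -2.15

p̂ = 171/1582 = 0.10809.
SE = √(p₀(1−p₀)/n) = √(0.11012/1582) = 0.00834.
z = (0.10809 − 0.126)/0.00834 = -0.01791/0.00834 = -2.15.
Two-sided p-value ≈ 2·Φ(−2.147) = 0.0318, so at α = 0.025 we fail to reject H₀.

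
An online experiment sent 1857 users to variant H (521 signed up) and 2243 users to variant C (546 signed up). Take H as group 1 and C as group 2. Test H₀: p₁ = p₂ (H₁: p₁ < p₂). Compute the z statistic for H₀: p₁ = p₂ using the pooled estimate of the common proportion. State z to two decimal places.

z = 2.70

p̂₁ = 521/1857 = 0.2806, p̂₂ = 546/2243 = 0.2434.
Pooled p̂ = (521+546)/(1857+2243) = 1067/4100 = 0.2602.
SE = √(0.192517 × 0.000984334) = 0.0138.
z = (0.2806 − 0.2434)/0.0138 = 0.0372/0.0138 = 2.70.
p-value = P(Z < 2.698) ≈ 0.9965.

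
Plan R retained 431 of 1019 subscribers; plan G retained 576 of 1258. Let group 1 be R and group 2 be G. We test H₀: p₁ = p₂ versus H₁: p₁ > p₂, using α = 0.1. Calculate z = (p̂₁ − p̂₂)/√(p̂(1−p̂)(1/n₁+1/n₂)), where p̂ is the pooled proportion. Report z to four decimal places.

z = -1.6676

p̂₁ = 431/1019 ≈ 0.422964, p̂₂ = 576/1258 ≈ 0.457870.
Pooled p̂ = (431+576)/(1019+1258) = 1007/2277 = 0.442249.
SE = √(0.246665 × 0.00177627) = 0.020932.
z = (0.422964 − 0.457870)/0.020932 = -0.034906/0.020932 = -1.6676.
p-value = P(Z > -1.668) ≈ 0.9523; since p > α = 0.1, fail to reject H₀.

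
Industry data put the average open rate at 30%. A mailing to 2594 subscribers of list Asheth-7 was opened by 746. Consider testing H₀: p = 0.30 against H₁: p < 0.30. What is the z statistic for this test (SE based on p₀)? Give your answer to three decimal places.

z = -1.380

p̂ = 746/2594 ≈ 0.287587.
Standard error under H₀: √(0.3×0.7/2594) = 0.008998.
z = (0.287587 − 0.3)/0.008998 = -0.012413/0.008998 = -1.380.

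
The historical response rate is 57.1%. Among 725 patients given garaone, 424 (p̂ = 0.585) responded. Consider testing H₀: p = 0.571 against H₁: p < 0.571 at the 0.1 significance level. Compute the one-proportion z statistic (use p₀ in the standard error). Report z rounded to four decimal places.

p̂ = 424/725 = 0.584828.
Under H₀, SE = √(0.571·0.429/725) = √(0.000337874) = 0.018381.
z = (0.584828 − 0.571)/0.018381 = 0.013828/0.018381 = 0.7523.
p-value = P(Z < 0.752) ≈ 0.7741; since p > α = 0.1, fail to reject H₀.

z = 0.7523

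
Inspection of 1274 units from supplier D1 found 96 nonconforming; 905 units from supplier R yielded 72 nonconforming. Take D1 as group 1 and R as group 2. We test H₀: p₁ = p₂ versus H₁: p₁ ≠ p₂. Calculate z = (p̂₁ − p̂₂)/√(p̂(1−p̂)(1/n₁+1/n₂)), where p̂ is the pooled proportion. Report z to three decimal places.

z = -0.363

p̂₁ = 96/1274 = 0.07535, p̂₂ = 72/905 = 0.07956.
Pooled p̂ = (96+72)/(1274+905) = 168/2179 = 0.07710.
SE = √(0.0711552 × 0.0018899) = 0.01160.
z = (0.07535 − 0.07956)/0.01160 = -0.00421/0.01160 = -0.363.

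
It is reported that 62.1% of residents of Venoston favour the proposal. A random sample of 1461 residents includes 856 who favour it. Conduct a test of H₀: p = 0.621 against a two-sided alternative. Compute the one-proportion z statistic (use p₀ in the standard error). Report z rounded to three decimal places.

z = -2.765

p̂ = 856/1461 ≈ 0.5859001.
Standard error under H₀: √(0.621×0.379/1461) = 0.0126923.
z = (0.5859001 − 0.621)/0.0126923 = -0.0350999/0.0126923 = -2.765.
Two-sided p-value ≈ 2·Φ(−2.765) = 0.0057.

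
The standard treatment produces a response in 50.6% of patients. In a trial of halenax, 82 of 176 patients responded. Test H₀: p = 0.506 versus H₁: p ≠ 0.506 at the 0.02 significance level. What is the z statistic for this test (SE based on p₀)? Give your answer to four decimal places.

p̂ = 82/176 ≈ 0.465909.
SE = √(p₀(1−p₀)/n) = √(0.24996/176) = 0.037686.
z = (0.465909 − 0.506)/0.037686 = -0.040091/0.037686 = -1.0638.
p-value = 2·P(Z > 1.064) ≈ 0.2874, so at α = 0.02 we fail to reject H₀.

z = -1.0638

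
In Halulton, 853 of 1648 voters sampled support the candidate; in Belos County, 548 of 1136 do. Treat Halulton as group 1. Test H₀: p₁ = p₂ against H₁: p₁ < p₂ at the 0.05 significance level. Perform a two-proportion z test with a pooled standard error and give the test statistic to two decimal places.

p̂₁ = 853/1648 ≈ 0.51760, p̂₂ = 548/1136 ≈ 0.48239.
Pooled p̂ = (853+548)/(1648+1136) = 1401/2784 = 0.50323.
SE = √(p̂(1−p̂)(1/n₁+1/n₂)) = √(0.50323·0.49677·0.00148708) = √(0.000371754) = 0.01928.
z = (0.51760 − 0.48239)/0.01928 = 0.03521/0.01928 = 1.83.
p-value = P(Z < 1.826) ≈ 0.9661. With α = 0.05, fail to reject H₀.

z = 1.83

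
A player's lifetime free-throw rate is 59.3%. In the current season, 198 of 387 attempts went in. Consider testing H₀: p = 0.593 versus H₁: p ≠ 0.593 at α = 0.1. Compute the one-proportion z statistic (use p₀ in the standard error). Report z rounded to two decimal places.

z = -3.26

p̂ = 198/387 = 0.5116.
SE = √(p₀(1−p₀)/n) = √(0.24135/387) = 0.0250.
z = (0.5116 − 0.593)/0.0250 = -0.0814/0.0250 = -3.26.
Two-sided p-value ≈ 2·Φ(−3.258) = 0.0011; since p < α = 0.1, reject H₀.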